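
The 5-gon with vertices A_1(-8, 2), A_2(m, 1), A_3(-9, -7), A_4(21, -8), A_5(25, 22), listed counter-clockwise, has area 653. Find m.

The doubled signed area Σ (x_i y_{i+1} − x_{i+1} y_i) is linear in m.
With m=0 it equals 1108; the coefficient of m is -9 (from the two edges through A_2).
So -9·m + 1108 = 2·653 = 1306 ⇒ m = -22.

-22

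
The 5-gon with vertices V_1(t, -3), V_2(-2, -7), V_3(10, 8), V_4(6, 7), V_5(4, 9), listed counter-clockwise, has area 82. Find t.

-5

Write out the shoelace sum; only the two edges meeting at V_1 involve t:
2·Area = [(4·(-3) − t·9) + (t·(-7) − (-2)·(-3))] + 102
       = -16·t + 84 = 164
⇒ t = -5.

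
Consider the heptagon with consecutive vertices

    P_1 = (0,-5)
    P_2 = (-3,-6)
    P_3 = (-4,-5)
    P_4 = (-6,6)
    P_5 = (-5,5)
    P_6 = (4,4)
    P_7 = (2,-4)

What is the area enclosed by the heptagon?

76

Apply Gauss's area formula: 2A = Σ (x_i·y_{i+1} − x_{i+1}·y_i), indices taken mod 7.
Σ = (-15) + (-9) + (-54) + (0) + (-40) + (-24) + (-10) = -152
Area = |Σ|/2 = 76.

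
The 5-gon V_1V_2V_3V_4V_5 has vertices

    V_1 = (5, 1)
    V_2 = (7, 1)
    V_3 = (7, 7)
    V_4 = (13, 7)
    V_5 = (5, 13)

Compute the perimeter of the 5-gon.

|V_1V_2| = √((2)² + (0)²) = √4 = 2
|V_2V_3| = √((0)² + (6)²) = √36 = 6
|V_3V_4| = √((6)² + (0)²) = √36 = 6
|V_4V_5| = √((-8)² + (6)²) = √100 = 10
|V_5V_1| = √((0)² + (-12)²) = √144 = 12
Perimeter = 2 + 6 + 6 + 10 + 12 = 36.

36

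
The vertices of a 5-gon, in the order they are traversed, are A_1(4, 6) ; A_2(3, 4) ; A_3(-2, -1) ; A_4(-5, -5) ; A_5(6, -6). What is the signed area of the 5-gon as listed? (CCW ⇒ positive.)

Σ = (-2) + (5) + (5) + (60) + (60) = 128
Signed area = Σ/2 = 64 (positive ⇒ counter-clockwise traversal).

64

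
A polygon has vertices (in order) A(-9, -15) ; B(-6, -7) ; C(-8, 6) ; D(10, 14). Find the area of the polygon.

Apply the shoelace (surveyor's) formula: 2A = Σ (x_i·y_{i+1} − x_{i+1}·y_i), indices taken mod 4.
Σ = (-27) + (-92) + (-172) + (-24) = -315
Area = |Σ|/2 = 157.5.

157.5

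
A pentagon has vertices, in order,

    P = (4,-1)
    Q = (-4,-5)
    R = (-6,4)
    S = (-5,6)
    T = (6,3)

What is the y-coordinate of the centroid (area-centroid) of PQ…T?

Apply the shoelace (surveyor's) formula. First the cross-terms c_i = x_i·y_{i+1} − x_{i+1}·y_i:
  -24, -46, -16, -51, -18  ⇒  2A = -155, A = -77.5.
Then Σ (y_i + y_{i+1})·c_i = -465, so ȳ = -465 / (6·(-77.5)) = 1.

1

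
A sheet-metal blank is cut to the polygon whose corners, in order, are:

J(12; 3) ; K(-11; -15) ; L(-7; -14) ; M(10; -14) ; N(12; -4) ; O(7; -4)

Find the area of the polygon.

J→K: (12)(-15) − (-11)(3) = -147
K→L: (-11)(-14) − (-7)(-15) = 49
L→M: (-7)(-14) − (10)(-14) = 238
M→N: (10)(-4) − (12)(-14) = 128
N→O: (12)(-4) − (7)(-4) = -20
O→J: (7)(3) − (12)(-4) = 69
Σ = 317
Area = |Σ|/2 = 158.5.

158.5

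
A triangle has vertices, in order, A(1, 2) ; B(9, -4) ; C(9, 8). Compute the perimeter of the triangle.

|AB| = √((8)² + (-6)²) = √100 = 10
|BC| = √((0)² + (12)²) = √144 = 12
|CA| = √((-8)² + (-6)²) = √100 = 10
Perimeter = 10 + 12 + 10 = 32.

32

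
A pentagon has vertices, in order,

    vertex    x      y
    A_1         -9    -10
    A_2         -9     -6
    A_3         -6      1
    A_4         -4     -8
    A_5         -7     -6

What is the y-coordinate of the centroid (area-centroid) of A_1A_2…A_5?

Apply the surveyor's formula. First the cross-terms c_i = x_i·y_{i+1} − x_{i+1}·y_i:
  -36, -45, 52, -32, 16  ⇒  2A = -45, A = -22.5.
Then Σ (y_i + y_{i+1})·c_i = 629, so ȳ = 629 / (6·(-22.5)) = -629/135.

-629/135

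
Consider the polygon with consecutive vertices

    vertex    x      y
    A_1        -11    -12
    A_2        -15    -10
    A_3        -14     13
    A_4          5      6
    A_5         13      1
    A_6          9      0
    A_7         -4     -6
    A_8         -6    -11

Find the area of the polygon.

365.5

Apply the shoelace formula: 2A = Σ (x_i·y_{i+1} − x_{i+1}·y_i), indices taken mod 8.
Cross-terms: -70, -335, -149, -73, -9, -54, 8, -49  ⇒  Σ = -731
Area = |Σ|/2 = 365.5.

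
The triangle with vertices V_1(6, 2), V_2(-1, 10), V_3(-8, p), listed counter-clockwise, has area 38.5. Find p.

7

Write out the shoelace sum; only the two edges meeting at V_3 involve p:
2·Area = [((-1)·p − (-8)·10) + ((-8)·2 − 6·p)] + 62
       = -7·p + 126 = 77
⇒ p = 7.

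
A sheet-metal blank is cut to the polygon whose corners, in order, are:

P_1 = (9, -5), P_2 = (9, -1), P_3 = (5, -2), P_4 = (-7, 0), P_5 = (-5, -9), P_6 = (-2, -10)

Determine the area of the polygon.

102

Cross-terms: 36, -13, -14, 63, 32, 100  ⇒  Σ = 204
Area = |Σ|/2 = 102.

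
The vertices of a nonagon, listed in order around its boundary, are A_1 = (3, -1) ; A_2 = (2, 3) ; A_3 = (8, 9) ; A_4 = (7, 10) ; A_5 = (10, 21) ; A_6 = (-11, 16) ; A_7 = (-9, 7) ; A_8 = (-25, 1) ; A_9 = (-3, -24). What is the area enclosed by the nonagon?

Σ = (11) + (-6) + (17) + (47) + (391) + (67) + (166) + (603) + (75) = 1371
Area = |Σ|/2 = 685.5.

685.5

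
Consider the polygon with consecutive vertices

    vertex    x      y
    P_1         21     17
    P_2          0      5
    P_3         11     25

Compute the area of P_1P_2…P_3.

Apply the shoelace formula: 2A = Σ (x_i·y_{i+1} − x_{i+1}·y_i), indices taken mod 3.
Cross-terms: 105, -55, -338  ⇒  Σ = -288
Area = |Σ|/2 = 144.

144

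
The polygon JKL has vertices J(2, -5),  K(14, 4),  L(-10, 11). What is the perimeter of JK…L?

|JK| = √((12)² + (9)²) = √225 = 15
|KL| = √((-24)² + (7)²) = √625 = 25
|LJ| = √((12)² + (-16)²) = √400 = 20
Perimeter = 15 + 25 + 20 = 60.

60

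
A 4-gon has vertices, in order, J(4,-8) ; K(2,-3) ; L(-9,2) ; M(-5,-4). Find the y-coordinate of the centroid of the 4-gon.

Apply the shoelace formula. First the cross-terms c_i = x_i·y_{i+1} − x_{i+1}·y_i:
  4, -23, 46, 56  ⇒  2A = 83, A = 41.5.
Then Σ (y_i + y_{i+1})·c_i = -785, so ȳ = -785 / (6·41.5) = -785/249.

-785/249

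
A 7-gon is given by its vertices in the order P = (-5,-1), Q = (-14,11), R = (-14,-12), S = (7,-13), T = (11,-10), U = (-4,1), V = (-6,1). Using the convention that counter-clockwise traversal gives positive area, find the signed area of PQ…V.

Apply the surveyor's formula: 2A = Σ (x_i·y_{i+1} − x_{i+1}·y_i), indices taken mod 7.
Cross-terms: -69, 322, 266, 73, -29, 2, 11  ⇒  Σ = 576
Signed area = Σ/2 = 288 (positive ⇒ counter-clockwise traversal).

288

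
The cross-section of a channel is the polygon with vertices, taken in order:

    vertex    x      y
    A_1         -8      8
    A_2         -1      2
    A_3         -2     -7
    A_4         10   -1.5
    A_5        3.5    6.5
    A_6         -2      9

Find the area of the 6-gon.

123.375

Apply the shoelace formula: 2A = Σ (x_i·y_{i+1} − x_{i+1}·y_i), indices taken mod 6.
A_1→A_2: (-8)(2) − (-1)(8) = -8
A_2→A_3: (-1)(-7) − (-2)(2) = 11
A_3→A_4: (-2)(-1.5) − (10)(-7) = 73
A_4→A_5: (10)(6.5) − (3.5)(-1.5) = 70.25
A_5→A_6: (3.5)(9) − (-2)(6.5) = 44.5
A_6→A_1: (-2)(8) − (-8)(9) = 56
Σ = 246.75
Area = |Σ|/2 = 123.375.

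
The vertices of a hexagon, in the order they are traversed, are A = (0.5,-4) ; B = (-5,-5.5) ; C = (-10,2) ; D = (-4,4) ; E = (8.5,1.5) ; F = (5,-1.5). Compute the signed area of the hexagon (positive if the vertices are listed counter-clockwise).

Apply Gauss's area formula: 2A = Σ (x_i·y_{i+1} − x_{i+1}·y_i), indices taken mod 6.
Σ = (-22.75) + (-65) + (-32) + (-40) + (-20.25) + (-19.25) = -199.25
Signed area = Σ/2 = -99.625 (negative ⇒ clockwise traversal).

-99.625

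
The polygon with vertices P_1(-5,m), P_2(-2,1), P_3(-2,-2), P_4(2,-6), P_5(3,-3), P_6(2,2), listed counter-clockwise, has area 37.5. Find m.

Write out the shoelace sum; only the two edges meeting at P_1 involve m:
2·Area = [(2·m − (-5)·2) + ((-5)·1 − (-2)·m)] + 46
       = 4·m + 51 = 75
⇒ m = 6.

6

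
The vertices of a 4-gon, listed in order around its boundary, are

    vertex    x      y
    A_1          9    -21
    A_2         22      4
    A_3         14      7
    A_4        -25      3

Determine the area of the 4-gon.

655.5

Σ = (498) + (98) + (217) + (498) = 1311
Area = |Σ|/2 = 655.5.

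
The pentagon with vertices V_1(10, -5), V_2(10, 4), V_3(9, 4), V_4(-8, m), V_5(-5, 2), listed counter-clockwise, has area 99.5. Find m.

The doubled signed area Σ (x_i y_{i+1} − x_{i+1} y_i) is linear in m.
With m=0 it equals 115; the coefficient of m is 14 (from the two edges through V_4).
So 14·m + 115 = 2·99.5 = 199 ⇒ m = 6.

6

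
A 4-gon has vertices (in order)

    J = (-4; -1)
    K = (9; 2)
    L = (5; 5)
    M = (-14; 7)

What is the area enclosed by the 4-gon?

Σ = (1) + (35) + (105) + (42) = 183
Area = |Σ|/2 = 91.5.

91.5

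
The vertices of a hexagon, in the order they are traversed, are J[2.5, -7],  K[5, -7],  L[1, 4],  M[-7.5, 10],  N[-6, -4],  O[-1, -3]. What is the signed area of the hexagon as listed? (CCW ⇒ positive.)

Cross-terms: 17.5, 27, 40, 90, 14, 14.5  ⇒  Σ = 203
Signed area = Σ/2 = 101.5 (positive ⇒ counter-clockwise traversal).

101.5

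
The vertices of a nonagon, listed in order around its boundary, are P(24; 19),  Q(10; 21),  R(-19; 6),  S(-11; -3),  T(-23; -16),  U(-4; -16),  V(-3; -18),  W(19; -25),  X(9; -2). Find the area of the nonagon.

Σ = (314) + (459) + (123) + (107) + (304) + (24) + (417) + (187) + (219) = 2154
Area = |Σ|/2 = 1077.

1077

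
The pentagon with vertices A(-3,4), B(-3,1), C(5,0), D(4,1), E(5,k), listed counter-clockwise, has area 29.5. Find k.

5

Write out the shoelace sum; only the two edges meeting at E involve k:
2·Area = [(4·k − 5·1) + (5·4 − (-3)·k)] + 9
       = 7·k + 24 = 59
⇒ k = 5.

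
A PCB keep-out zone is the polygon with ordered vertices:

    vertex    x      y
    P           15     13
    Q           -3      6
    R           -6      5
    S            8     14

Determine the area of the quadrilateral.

40

Apply the surveyor's formula: 2A = Σ (x_i·y_{i+1} − x_{i+1}·y_i), indices taken mod 4.
Σ = (129) + (21) + (-124) + (-106) = -80
Area = |Σ|/2 = 40.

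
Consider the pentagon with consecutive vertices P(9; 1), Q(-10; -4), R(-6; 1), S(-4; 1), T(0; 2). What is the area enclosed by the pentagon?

Apply the shoelace (surveyor's) formula: 2A = Σ (x_i·y_{i+1} − x_{i+1}·y_i), indices taken mod 5.
Σ = (-26) + (-34) + (-2) + (-8) + (-18) = -88
Area = |Σ|/2 = 44.

44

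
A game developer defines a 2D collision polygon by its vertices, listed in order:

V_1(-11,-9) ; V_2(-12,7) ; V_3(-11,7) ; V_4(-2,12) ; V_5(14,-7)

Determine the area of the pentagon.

Cross-terms: -185, -7, -118, -154, -203  ⇒  Σ = -667
Area = |Σ|/2 = 333.5.

333.5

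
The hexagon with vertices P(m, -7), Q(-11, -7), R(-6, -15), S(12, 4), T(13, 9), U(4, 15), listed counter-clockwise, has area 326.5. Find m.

The doubled signed area Σ (x_i y_{i+1} − x_{i+1} y_i) is linear in m.
With m=0 it equals 389; the coefficient of m is -22 (from the two edges through P).
So -22·m + 389 = 2·326.5 = 653 ⇒ m = -12.

-12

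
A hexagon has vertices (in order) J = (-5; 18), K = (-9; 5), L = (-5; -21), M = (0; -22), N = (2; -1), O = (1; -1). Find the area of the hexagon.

Apply the shoelace (surveyor's) formula: 2A = Σ (x_i·y_{i+1} − x_{i+1}·y_i), indices taken mod 6.
Cross-terms: 137, 214, 110, 44, -1, 13  ⇒  Σ = 517
Area = |Σ|/2 = 258.5.

258.5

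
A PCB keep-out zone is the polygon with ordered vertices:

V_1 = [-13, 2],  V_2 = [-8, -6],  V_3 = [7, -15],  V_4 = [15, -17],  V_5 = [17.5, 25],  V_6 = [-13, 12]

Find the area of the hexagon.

Apply the shoelace formula: 2A = Σ (x_i·y_{i+1} − x_{i+1}·y_i), indices taken mod 6.
Σ = (94) + (162) + (106) + (672.5) + (535) + (130) = 1699.5
Area = |Σ|/2 = 849.75.

849.75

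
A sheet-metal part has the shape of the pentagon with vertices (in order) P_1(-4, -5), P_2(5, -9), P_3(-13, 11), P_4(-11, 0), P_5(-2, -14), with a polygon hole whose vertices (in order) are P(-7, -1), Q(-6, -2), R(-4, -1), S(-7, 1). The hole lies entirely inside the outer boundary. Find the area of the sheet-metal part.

Outer boundary:
Apply the shoelace (surveyor's) formula: 2A = Σ (x_i·y_{i+1} − x_{i+1}·y_i), indices taken mod 5.
Σ = (61) + (-62) + (121) + (154) + (-46) = 228
Area = |Σ|/2 = 114.
Hole:
Apply the shoelace formula: 2A = Σ (x_i·y_{i+1} − x_{i+1}·y_i), indices taken mod 4.
Σ = (8) + (-2) + (-11) + (14) = 9
Area = |Σ|/2 = 4.5.
Net area = 114 − 4.5 = 109.5.

109.5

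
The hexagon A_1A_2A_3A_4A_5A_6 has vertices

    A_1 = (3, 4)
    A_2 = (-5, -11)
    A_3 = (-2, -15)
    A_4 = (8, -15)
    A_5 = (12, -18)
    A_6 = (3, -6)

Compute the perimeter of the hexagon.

62

|A_1A_2| = √((-8)² + (-15)²) = √289 = 17
|A_2A_3| = √((3)² + (-4)²) = √25 = 5
|A_3A_4| = √((10)² + (0)²) = √100 = 10
|A_4A_5| = √((4)² + (-3)²) = √25 = 5
|A_5A_6| = √((-9)² + (12)²) = √225 = 15
|A_6A_1| = √((0)² + (10)²) = √100 = 10
Perimeter = 17 + 5 + 10 + 5 + 15 + 10 = 62.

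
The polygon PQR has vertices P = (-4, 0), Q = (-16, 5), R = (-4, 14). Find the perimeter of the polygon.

42

|PQ| = √((-12)² + (5)²) = √169 = 13
|QR| = √((12)² + (9)²) = √225 = 15
|RP| = √((0)² + (-14)²) = √196 = 14
Perimeter = 13 + 15 + 14 = 42.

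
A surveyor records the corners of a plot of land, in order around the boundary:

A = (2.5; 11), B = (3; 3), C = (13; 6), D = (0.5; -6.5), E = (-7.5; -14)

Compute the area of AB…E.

Apply Gauss's area formula: 2A = Σ (x_i·y_{i+1} − x_{i+1}·y_i), indices taken mod 5.
A→B: (2.5)(3) − (3)(11) = -25.5
B→C: (3)(6) − (13)(3) = -21
C→D: (13)(-6.5) − (0.5)(6) = -87.5
D→E: (0.5)(-14) − (-7.5)(-6.5) = -55.75
E→A: (-7.5)(11) − (2.5)(-14) = -47.5
Σ = -237.25
Area = |Σ|/2 = 118.625.

118.625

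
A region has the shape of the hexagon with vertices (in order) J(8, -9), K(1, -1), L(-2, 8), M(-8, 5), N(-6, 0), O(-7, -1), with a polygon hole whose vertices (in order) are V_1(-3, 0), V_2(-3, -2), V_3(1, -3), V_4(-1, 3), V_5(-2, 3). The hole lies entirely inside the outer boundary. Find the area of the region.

69.5

Outer boundary:
Σ = (1) + (6) + (54) + (30) + (6) + (71) = 168
Area = |Σ|/2 = 84.
Hole:
Apply the shoelace formula: 2A = Σ (x_i·y_{i+1} − x_{i+1}·y_i), indices taken mod 5.
V_1→V_2: (-3)(-2) − (-3)(0) = 6
V_2→V_3: (-3)(-3) − (1)(-2) = 11
V_3→V_4: (1)(3) − (-1)(-3) = 0
V_4→V_5: (-1)(3) − (-2)(3) = 3
V_5→V_1: (-2)(0) − (-3)(3) = 9
Σ = 29
Area = |Σ|/2 = 14.5.
Net area = 84 − 14.5 = 69.5.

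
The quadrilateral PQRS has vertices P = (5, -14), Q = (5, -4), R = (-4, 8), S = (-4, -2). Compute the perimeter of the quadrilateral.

50

|PQ| = √((0)² + (10)²) = √100 = 10
|QR| = √((-9)² + (12)²) = √225 = 15
|RS| = √((0)² + (-10)²) = √100 = 10
|SP| = √((9)² + (-12)²) = √225 = 15
Perimeter = 10 + 15 + 10 + 15 = 50.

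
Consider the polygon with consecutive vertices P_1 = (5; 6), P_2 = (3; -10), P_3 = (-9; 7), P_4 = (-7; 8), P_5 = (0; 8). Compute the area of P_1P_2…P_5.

Σ = (-68) + (-69) + (-23) + (-56) + (-40) = -256
Area = |Σ|/2 = 128.

128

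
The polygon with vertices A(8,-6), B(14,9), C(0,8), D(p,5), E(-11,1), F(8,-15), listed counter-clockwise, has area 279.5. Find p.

-1

The doubled signed area Σ (x_i y_{i+1} − x_{i+1} y_i) is linear in p.
With p=0 it equals 552; the coefficient of p is -7 (from the two edges through D).
So -7·p + 552 = 2·279.5 = 559 ⇒ p = -1.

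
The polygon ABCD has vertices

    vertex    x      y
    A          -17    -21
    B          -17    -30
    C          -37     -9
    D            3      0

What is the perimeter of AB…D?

108

|AB| = √((0)² + (-9)²) = √81 = 9
|BC| = √((-20)² + (21)²) = √841 = 29
|CD| = √((40)² + (9)²) = √1681 = 41
|DA| = √((-20)² + (-21)²) = √841 = 29
Perimeter = 9 + 29 + 41 + 29 = 108.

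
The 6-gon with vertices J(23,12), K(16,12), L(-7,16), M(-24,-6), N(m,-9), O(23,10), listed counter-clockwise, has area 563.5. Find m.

-12

The doubled signed area Σ (x_i y_{i+1} − x_{i+1} y_i) is linear in m.
With m=0 it equals 1319; the coefficient of m is 16 (from the two edges through N).
So 16·m + 1319 = 2·563.5 = 1127 ⇒ m = -12.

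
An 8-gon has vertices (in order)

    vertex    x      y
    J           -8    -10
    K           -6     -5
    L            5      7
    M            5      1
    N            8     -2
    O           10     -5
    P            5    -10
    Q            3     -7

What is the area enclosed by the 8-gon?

135.5

Apply Gauss's area formula: 2A = Σ (x_i·y_{i+1} − x_{i+1}·y_i), indices taken mod 8.
Σ = (-20) + (-17) + (-30) + (-18) + (-20) + (-75) + (-5) + (-86) = -271
Area = |Σ|/2 = 135.5.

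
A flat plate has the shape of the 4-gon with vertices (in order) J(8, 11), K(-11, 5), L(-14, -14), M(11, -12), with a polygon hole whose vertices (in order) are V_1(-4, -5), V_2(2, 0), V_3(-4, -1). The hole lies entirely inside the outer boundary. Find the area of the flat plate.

450

Outer boundary:
Apply the surveyor's formula: 2A = Σ (x_i·y_{i+1} − x_{i+1}·y_i), indices taken mod 4.
Σ = (161) + (224) + (322) + (217) = 924
Area = |Σ|/2 = 462.
Hole:
Apply the shoelace formula: 2A = Σ (x_i·y_{i+1} − x_{i+1}·y_i), indices taken mod 3.
V_1→V_2: (-4)(0) − (2)(-5) = 10
V_2→V_3: (2)(-1) − (-4)(0) = -2
V_3→V_1: (-4)(-5) − (-4)(-1) = 16
Σ = 24
Area = |Σ|/2 = 12.
Net area = 462 − 12 = 450.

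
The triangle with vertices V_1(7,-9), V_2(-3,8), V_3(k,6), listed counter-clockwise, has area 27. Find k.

-5

Write out the shoelace sum; only the two edges meeting at V_3 involve k:
2·Area = [((-3)·6 − k·8) + (k·(-9) − 7·6)] + 29
       = -17·k + -31 = 54
⇒ k = -5.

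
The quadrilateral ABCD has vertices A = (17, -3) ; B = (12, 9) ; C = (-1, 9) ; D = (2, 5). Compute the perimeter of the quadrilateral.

|AB| = √((-5)² + (12)²) = √169 = 13
|BC| = √((-13)² + (0)²) = √169 = 13
|CD| = √((3)² + (-4)²) = √25 = 5
|DA| = √((15)² + (-8)²) = √289 = 17
Perimeter = 13 + 13 + 5 + 17 = 48.

48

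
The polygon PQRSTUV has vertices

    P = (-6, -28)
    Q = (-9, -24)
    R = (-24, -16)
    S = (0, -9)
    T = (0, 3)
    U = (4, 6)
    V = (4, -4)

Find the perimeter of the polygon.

|PQ| = √((-3)² + (4)²) = √25 = 5
|QR| = √((-15)² + (8)²) = √289 = 17
|RS| = √((24)² + (7)²) = √625 = 25
|ST| = √((0)² + (12)²) = √144 = 12
|TU| = √((4)² + (3)²) = √25 = 5
|UV| = √((0)² + (-10)²) = √100 = 10
|VP| = √((-10)² + (-24)²) = √676 = 26
Perimeter = 5 + 17 + 25 + 12 + 5 + 10 + 26 = 100.

100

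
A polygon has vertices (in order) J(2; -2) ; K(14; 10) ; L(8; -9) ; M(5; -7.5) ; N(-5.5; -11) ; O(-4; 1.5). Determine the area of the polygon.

158.25

Apply the shoelace (surveyor's) formula: 2A = Σ (x_i·y_{i+1} − x_{i+1}·y_i), indices taken mod 6.
Σ = (48) + (-206) + (-15) + (-96.25) + (-52.25) + (5) = -316.5
Area = |Σ|/2 = 158.25.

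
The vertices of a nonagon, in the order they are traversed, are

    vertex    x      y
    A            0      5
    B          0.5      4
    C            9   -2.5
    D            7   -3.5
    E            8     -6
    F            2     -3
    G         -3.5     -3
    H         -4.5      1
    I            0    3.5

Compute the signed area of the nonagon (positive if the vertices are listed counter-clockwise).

Apply Gauss's area formula: 2A = Σ (x_i·y_{i+1} − x_{i+1}·y_i), indices taken mod 9.
Σ = (-2.5) + (-37.25) + (-14) + (-14) + (-12) + (-16.5) + (-17) + (-15.75) + (0) = -129
Signed area = Σ/2 = -64.5 (negative ⇒ clockwise traversal).

-64.5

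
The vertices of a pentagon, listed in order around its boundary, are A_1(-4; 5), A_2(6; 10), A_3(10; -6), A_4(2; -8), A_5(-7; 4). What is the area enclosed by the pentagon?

Σ = (-70) + (-136) + (-68) + (-48) + (-19) = -341
Area = |Σ|/2 = 170.5.

170.5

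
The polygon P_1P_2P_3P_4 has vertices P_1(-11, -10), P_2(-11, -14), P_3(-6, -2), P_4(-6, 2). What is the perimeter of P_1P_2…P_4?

|P_1P_2| = √((0)² + (-4)²) = √16 = 4
|P_2P_3| = √((5)² + (12)²) = √169 = 13
|P_3P_4| = √((0)² + (4)²) = √16 = 4
|P_4P_1| = √((-5)² + (-12)²) = √169 = 13
Perimeter = 4 + 13 + 4 + 13 = 34.

34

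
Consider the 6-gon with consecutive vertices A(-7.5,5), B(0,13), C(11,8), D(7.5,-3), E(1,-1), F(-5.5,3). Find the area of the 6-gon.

172.75

Apply the shoelace formula: 2A = Σ (x_i·y_{i+1} − x_{i+1}·y_i), indices taken mod 6.
A→B: (-7.5)(13) − (0)(5) = -97.5
B→C: (0)(8) − (11)(13) = -143
C→D: (11)(-3) − (7.5)(8) = -93
D→E: (7.5)(-1) − (1)(-3) = -4.5
E→F: (1)(3) − (-5.5)(-1) = -2.5
F→A: (-5.5)(5) − (-7.5)(3) = -5
Σ = -345.5
Area = |Σ|/2 = 172.75.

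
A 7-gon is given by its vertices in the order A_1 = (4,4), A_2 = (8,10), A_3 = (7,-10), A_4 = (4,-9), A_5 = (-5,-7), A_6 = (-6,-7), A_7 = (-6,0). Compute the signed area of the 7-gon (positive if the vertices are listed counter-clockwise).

Apply the shoelace formula: 2A = Σ (x_i·y_{i+1} − x_{i+1}·y_i), indices taken mod 7.
Σ = (8) + (-150) + (-23) + (-73) + (-7) + (-42) + (-24) = -311
Signed area = Σ/2 = -155.5 (negative ⇒ clockwise traversal).

-155.5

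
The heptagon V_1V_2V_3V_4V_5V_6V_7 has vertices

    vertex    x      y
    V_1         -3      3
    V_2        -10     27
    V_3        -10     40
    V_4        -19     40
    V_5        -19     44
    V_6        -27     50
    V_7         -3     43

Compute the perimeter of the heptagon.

126

|V_1V_2| = √((-7)² + (24)²) = √625 = 25
|V_2V_3| = √((0)² + (13)²) = √169 = 13
|V_3V_4| = √((-9)² + (0)²) = √81 = 9
|V_4V_5| = √((0)² + (4)²) = √16 = 4
|V_5V_6| = √((-8)² + (6)²) = √100 = 10
|V_6V_7| = √((24)² + (-7)²) = √625 = 25
|V_7V_1| = √((0)² + (-40)²) = √1600 = 40
Perimeter = 25 + 13 + 9 + 4 + 10 + 25 + 40 = 126.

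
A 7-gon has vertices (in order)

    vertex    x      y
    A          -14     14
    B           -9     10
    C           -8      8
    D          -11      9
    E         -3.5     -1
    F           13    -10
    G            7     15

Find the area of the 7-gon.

336.75

Σ = (-14) + (8) + (16) + (42.5) + (48) + (265) + (308) = 673.5
Area = |Σ|/2 = 336.75.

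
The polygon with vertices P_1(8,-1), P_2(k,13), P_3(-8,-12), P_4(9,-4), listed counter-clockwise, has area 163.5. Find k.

4

Write out the shoelace sum; only the two edges meeting at P_2 involve k:
2·Area = [(8·13 − k·(-1)) + (k·(-12) − (-8)·13)] + 163
       = -11·k + 371 = 327
⇒ k = 4.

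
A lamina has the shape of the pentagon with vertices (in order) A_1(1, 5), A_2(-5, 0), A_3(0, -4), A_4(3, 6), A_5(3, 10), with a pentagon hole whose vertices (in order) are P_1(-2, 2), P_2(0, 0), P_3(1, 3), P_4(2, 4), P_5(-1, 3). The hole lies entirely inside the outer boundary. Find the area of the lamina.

31

Outer boundary:
Apply the surveyor's formula: 2A = Σ (x_i·y_{i+1} − x_{i+1}·y_i), indices taken mod 5.
A_1→A_2: (1)(0) − (-5)(5) = 25
A_2→A_3: (-5)(-4) − (0)(0) = 20
A_3→A_4: (0)(6) − (3)(-4) = 12
A_4→A_5: (3)(10) − (3)(6) = 12
A_5→A_1: (3)(5) − (1)(10) = 5
Σ = 74
Area = |Σ|/2 = 37.
Hole:
Σ = (0) + (0) + (-2) + (10) + (4) = 12
Area = |Σ|/2 = 6.
Net area = 37 − 6 = 31.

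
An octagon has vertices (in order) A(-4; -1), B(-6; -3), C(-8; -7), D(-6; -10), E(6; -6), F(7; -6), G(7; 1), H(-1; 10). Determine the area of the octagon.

Apply Gauss's area formula: 2A = Σ (x_i·y_{i+1} − x_{i+1}·y_i), indices taken mod 8.
Cross-terms: 6, 18, 38, 96, 6, 49, 71, 41  ⇒  Σ = 325
Area = |Σ|/2 = 162.5.

162.5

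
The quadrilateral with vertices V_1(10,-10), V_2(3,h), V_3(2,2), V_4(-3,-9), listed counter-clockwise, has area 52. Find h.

Write out the shoelace sum; only the two edges meeting at V_2 involve h:
2·Area = [(10·h − 3·(-10)) + (3·2 − 2·h)] + 108
       = 8·h + 144 = 104
⇒ h = -5.

-5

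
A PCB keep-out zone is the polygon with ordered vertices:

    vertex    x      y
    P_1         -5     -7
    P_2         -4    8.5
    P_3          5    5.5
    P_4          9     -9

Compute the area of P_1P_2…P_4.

Apply the shoelace (surveyor's) formula: 2A = Σ (x_i·y_{i+1} − x_{i+1}·y_i), indices taken mod 4.
P_1→P_2: (-5)(8.5) − (-4)(-7) = -70.5
P_2→P_3: (-4)(5.5) − (5)(8.5) = -64.5
P_3→P_4: (5)(-9) − (9)(5.5) = -94.5
P_4→P_1: (9)(-7) − (-5)(-9) = -108
Σ = -337.5
Area = |Σ|/2 = 168.75.

168.75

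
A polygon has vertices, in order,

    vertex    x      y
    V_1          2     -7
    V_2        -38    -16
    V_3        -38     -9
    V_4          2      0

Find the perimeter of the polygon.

|V_1V_2| = √((-40)² + (-9)²) = √1681 = 41
|V_2V_3| = √((0)² + (7)²) = √49 = 7
|V_3V_4| = √((40)² + (9)²) = √1681 = 41
|V_4V_1| = √((0)² + (-7)²) = √49 = 7
Perimeter = 41 + 7 + 41 + 7 = 96.

96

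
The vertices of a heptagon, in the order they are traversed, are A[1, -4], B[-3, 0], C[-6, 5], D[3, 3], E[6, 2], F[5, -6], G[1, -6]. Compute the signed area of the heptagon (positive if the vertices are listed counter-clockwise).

Apply the shoelace formula: 2A = Σ (x_i·y_{i+1} − x_{i+1}·y_i), indices taken mod 7.
Σ = (-12) + (-15) + (-33) + (-12) + (-46) + (-24) + (2) = -140
Signed area = Σ/2 = -70 (negative ⇒ clockwise traversal).

-70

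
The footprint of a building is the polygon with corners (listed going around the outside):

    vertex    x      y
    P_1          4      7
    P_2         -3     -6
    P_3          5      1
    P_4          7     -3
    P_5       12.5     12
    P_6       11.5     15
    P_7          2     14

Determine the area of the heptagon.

131

Σ = (-3) + (27) + (-22) + (121.5) + (49.5) + (131) + (-42) = 262
Area = |Σ|/2 = 131.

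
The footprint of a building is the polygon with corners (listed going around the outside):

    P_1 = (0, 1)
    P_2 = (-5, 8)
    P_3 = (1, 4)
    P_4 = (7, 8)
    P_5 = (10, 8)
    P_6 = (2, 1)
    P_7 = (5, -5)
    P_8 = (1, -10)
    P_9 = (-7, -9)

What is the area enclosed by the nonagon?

Apply the shoelace (surveyor's) formula: 2A = Σ (x_i·y_{i+1} − x_{i+1}·y_i), indices taken mod 9.
Cross-terms: 5, -28, -20, -24, -6, -15, -45, -79, -7  ⇒  Σ = -219
Area = |Σ|/2 = 109.5.

109.5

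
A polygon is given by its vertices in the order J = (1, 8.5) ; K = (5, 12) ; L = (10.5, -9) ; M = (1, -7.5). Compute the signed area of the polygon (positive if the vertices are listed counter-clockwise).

-127.625

Apply the surveyor's formula: 2A = Σ (x_i·y_{i+1} − x_{i+1}·y_i), indices taken mod 4.
Σ = (-30.5) + (-171) + (-69.75) + (16) = -255.25
Signed area = Σ/2 = -127.625 (negative ⇒ clockwise traversal).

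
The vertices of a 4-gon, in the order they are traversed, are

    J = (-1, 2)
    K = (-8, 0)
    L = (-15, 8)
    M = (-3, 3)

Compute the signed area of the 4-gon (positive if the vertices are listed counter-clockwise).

Cross-terms: 16, -64, -21, -3  ⇒  Σ = -72
Signed area = Σ/2 = -36 (negative ⇒ clockwise traversal).

-36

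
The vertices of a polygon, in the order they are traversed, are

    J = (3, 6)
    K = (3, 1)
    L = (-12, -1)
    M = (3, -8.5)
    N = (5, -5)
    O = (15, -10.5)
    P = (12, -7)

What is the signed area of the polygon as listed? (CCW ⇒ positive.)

Apply the surveyor's formula: 2A = Σ (x_i·y_{i+1} − x_{i+1}·y_i), indices taken mod 7.
Cross-terms: -15, 9, 105, 27.5, 22.5, 21, 93  ⇒  Σ = 263
Signed area = Σ/2 = 131.5 (positive ⇒ counter-clockwise traversal).

131.5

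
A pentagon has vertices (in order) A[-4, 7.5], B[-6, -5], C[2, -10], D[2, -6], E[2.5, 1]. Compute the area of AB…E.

Apply the surveyor's formula: 2A = Σ (x_i·y_{i+1} − x_{i+1}·y_i), indices taken mod 5.
Σ = (65) + (70) + (8) + (17) + (22.75) = 182.75
Area = |Σ|/2 = 91.375.

91.375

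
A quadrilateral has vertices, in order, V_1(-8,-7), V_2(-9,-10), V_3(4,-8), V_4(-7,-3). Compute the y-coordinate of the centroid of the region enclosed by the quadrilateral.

-1807/258

Apply the surveyor's formula. First the cross-terms c_i = x_i·y_{i+1} − x_{i+1}·y_i:
  17, 112, -68, 25  ⇒  2A = 86, A = 43.
Then Σ (y_i + y_{i+1})·c_i = -1807, so ȳ = -1807 / (6·43) = -1807/258.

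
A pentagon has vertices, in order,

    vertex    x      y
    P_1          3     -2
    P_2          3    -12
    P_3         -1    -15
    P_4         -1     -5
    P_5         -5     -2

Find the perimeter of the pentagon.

|P_1P_2| = √((0)² + (-10)²) = √100 = 10
|P_2P_3| = √((-4)² + (-3)²) = √25 = 5
|P_3P_4| = √((0)² + (10)²) = √100 = 10
|P_4P_5| = √((-4)² + (3)²) = √25 = 5
|P_5P_1| = √((8)² + (0)²) = √64 = 8
Perimeter = 10 + 5 + 10 + 5 + 8 = 38.

38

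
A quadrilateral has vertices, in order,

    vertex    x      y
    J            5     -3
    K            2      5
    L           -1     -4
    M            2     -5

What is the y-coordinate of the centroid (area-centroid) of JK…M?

Apply the shoelace formula. First the cross-terms c_i = x_i·y_{i+1} − x_{i+1}·y_i:
  31, -3, 13, 19  ⇒  2A = 60, A = 30.
Then Σ (y_i + y_{i+1})·c_i = -210, so ȳ = -210 / (6·30) = -7/6.

-7/6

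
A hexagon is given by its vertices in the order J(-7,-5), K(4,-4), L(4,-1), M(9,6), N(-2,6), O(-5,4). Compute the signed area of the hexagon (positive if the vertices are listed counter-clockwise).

Cross-terms: 48, 12, 33, 66, 22, 53  ⇒  Σ = 234
Signed area = Σ/2 = 117 (positive ⇒ counter-clockwise traversal).

117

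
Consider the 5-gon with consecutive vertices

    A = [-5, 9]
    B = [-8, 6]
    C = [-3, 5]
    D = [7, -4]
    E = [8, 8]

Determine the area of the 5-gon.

A→B: (-5)(6) − (-8)(9) = 42
B→C: (-8)(5) − (-3)(6) = -22
C→D: (-3)(-4) − (7)(5) = -23
D→E: (7)(8) − (8)(-4) = 88
E→A: (8)(9) − (-5)(8) = 112
Σ = 197
Area = |Σ|/2 = 98.5.

98.5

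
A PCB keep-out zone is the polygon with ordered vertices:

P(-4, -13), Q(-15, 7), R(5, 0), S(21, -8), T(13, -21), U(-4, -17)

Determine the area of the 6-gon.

478

Apply the shoelace (surveyor's) formula: 2A = Σ (x_i·y_{i+1} − x_{i+1}·y_i), indices taken mod 6.
Σ = (-223) + (-35) + (-40) + (-337) + (-305) + (-16) = -956
Area = |Σ|/2 = 478.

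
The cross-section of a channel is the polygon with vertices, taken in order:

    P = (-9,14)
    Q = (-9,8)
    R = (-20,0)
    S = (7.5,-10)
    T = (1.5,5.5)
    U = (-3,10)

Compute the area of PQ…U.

274.875

Σ = (54) + (160) + (200) + (56.25) + (31.5) + (48) = 549.75
Area = |Σ|/2 = 274.875.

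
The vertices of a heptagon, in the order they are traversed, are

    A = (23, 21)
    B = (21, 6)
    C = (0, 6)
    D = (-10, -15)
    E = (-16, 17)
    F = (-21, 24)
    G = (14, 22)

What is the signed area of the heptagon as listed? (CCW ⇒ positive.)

-782

Apply the shoelace (surveyor's) formula: 2A = Σ (x_i·y_{i+1} − x_{i+1}·y_i), indices taken mod 7.
Σ = (-303) + (126) + (60) + (-410) + (-27) + (-798) + (-212) = -1564
Signed area = Σ/2 = -782 (negative ⇒ clockwise traversal).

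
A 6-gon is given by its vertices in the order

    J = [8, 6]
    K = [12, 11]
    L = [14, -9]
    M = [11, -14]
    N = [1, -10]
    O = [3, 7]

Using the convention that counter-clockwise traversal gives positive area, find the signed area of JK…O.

-220

Apply the surveyor's formula: 2A = Σ (x_i·y_{i+1} − x_{i+1}·y_i), indices taken mod 6.
Cross-terms: 16, -262, -97, -96, 37, -38  ⇒  Σ = -440
Signed area = Σ/2 = -220 (negative ⇒ clockwise traversal).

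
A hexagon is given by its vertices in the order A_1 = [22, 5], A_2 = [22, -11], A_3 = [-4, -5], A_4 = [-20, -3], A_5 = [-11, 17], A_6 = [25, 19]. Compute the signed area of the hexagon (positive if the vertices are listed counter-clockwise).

Σ = (-352) + (-154) + (-88) + (-373) + (-634) + (-293) = -1894
Signed area = Σ/2 = -947 (negative ⇒ clockwise traversal).

-947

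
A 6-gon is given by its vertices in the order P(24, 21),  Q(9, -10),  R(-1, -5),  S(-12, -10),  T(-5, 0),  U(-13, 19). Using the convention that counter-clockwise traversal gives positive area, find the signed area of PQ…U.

-704

Σ = (-429) + (-55) + (-50) + (-50) + (-95) + (-729) = -1408
Signed area = Σ/2 = -704 (negative ⇒ clockwise traversal).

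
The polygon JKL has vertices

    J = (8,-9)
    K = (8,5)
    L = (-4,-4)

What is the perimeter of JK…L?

42

|JK| = √((0)² + (14)²) = √196 = 14
|KL| = √((-12)² + (-9)²) = √225 = 15
|LJ| = √((12)² + (-5)²) = √169 = 13
Perimeter = 14 + 15 + 13 = 42.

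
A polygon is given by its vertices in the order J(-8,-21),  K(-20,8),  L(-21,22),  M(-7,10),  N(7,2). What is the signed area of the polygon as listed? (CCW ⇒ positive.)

Apply the shoelace formula: 2A = Σ (x_i·y_{i+1} − x_{i+1}·y_i), indices taken mod 5.
Σ = (-484) + (-272) + (-56) + (-84) + (-131) = -1027
Signed area = Σ/2 = -513.5 (negative ⇒ clockwise traversal).

-513.5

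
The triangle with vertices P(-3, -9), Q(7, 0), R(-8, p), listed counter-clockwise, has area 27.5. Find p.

The doubled signed area Σ (x_i y_{i+1} − x_{i+1} y_i) is linear in p.
With p=0 it equals 135; the coefficient of p is 10 (from the two edges through R).
So 10·p + 135 = 2·27.5 = 55 ⇒ p = -8.

-8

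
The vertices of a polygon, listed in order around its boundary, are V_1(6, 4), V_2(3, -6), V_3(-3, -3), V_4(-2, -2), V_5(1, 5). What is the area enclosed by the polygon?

V_1→V_2: (6)(-6) − (3)(4) = -48
V_2→V_3: (3)(-3) − (-3)(-6) = -27
V_3→V_4: (-3)(-2) − (-2)(-3) = 0
V_4→V_5: (-2)(5) − (1)(-2) = -8
V_5→V_1: (1)(4) − (6)(5) = -26
Σ = -109
Area = |Σ|/2 = 54.5.

54.5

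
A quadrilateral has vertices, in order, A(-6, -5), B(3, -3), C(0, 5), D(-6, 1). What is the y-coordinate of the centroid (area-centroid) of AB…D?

-11/19

Apply the shoelace formula. First the cross-terms c_i = x_i·y_{i+1} − x_{i+1}·y_i:
  33, 15, 30, 36  ⇒  2A = 114, A = 57.
Then Σ (y_i + y_{i+1})·c_i = -198, so ȳ = -198 / (6·57) = -11/19.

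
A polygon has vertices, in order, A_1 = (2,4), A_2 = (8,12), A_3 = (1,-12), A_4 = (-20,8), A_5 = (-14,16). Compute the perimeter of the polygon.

94

|A_1A_2| = √((6)² + (8)²) = √100 = 10
|A_2A_3| = √((-7)² + (-24)²) = √625 = 25
|A_3A_4| = √((-21)² + (20)²) = √841 = 29
|A_4A_5| = √((6)² + (8)²) = √100 = 10
|A_5A_1| = √((16)² + (-12)²) = √400 = 20
Perimeter = 10 + 25 + 29 + 10 + 20 = 94.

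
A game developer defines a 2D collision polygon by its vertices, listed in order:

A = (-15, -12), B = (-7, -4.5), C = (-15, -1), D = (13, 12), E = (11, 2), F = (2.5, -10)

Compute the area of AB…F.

Σ = (-16.5) + (-60.5) + (-167) + (-106) + (-115) + (-180) = -645
Area = |Σ|/2 = 322.5.

322.5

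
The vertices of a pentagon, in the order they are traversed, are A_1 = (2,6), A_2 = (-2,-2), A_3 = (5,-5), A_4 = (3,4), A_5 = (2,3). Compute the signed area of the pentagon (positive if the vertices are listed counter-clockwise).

Apply the shoelace formula: 2A = Σ (x_i·y_{i+1} − x_{i+1}·y_i), indices taken mod 5.
A_1→A_2: (2)(-2) − (-2)(6) = 8
A_2→A_3: (-2)(-5) − (5)(-2) = 20
A_3→A_4: (5)(4) − (3)(-5) = 35
A_4→A_5: (3)(3) − (2)(4) = 1
A_5→A_1: (2)(6) − (2)(3) = 6
Σ = 70
Signed area = Σ/2 = 35 (positive ⇒ counter-clockwise traversal).

35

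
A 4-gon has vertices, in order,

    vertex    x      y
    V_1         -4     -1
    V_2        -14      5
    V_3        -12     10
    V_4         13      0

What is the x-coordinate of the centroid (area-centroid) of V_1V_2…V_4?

Apply the shoelace formula. First the cross-terms c_i = x_i·y_{i+1} − x_{i+1}·y_i:
  -34, -80, -130, -13  ⇒  2A = -257, A = -128.5.
Then Σ (x_i + x_{i+1})·c_i = 2445, so x̄ = 2445 / (6·(-128.5)) = -815/257.

-815/257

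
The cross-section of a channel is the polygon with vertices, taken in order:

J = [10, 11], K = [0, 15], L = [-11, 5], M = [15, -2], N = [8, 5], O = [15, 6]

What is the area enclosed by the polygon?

215.5

Cross-terms: 150, 165, -53, 91, -27, 105  ⇒  Σ = 431
Area = |Σ|/2 = 215.5.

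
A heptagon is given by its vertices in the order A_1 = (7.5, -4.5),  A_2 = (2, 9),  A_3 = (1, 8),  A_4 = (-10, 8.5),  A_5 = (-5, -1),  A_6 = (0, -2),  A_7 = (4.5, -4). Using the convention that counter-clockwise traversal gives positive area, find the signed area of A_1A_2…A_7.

Cross-terms: 76.5, 7, 88.5, 52.5, 10, 9, 9.75  ⇒  Σ = 253.25
Signed area = Σ/2 = 126.625 (positive ⇒ counter-clockwise traversal).

126.625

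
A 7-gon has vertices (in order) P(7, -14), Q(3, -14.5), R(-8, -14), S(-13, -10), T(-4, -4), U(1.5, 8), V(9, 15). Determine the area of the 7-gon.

307

Σ = (-59.5) + (-158) + (-102) + (12) + (-26) + (-49.5) + (-231) = -614
Area = |Σ|/2 = 307.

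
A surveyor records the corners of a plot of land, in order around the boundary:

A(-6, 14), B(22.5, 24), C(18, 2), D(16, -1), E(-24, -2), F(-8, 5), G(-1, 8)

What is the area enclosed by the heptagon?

Apply the surveyor's formula: 2A = Σ (x_i·y_{i+1} − x_{i+1}·y_i), indices taken mod 7.
A→B: (-6)(24) − (22.5)(14) = -459
B→C: (22.5)(2) − (18)(24) = -387
C→D: (18)(-1) − (16)(2) = -50
D→E: (16)(-2) − (-24)(-1) = -56
E→F: (-24)(5) − (-8)(-2) = -136
F→G: (-8)(8) − (-1)(5) = -59
G→A: (-1)(14) − (-6)(8) = 34
Σ = -1113
Area = |Σ|/2 = 556.5.

556.5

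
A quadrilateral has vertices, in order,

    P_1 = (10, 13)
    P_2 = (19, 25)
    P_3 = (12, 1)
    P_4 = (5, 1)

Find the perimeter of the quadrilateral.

60

|P_1P_2| = √((9)² + (12)²) = √225 = 15
|P_2P_3| = √((-7)² + (-24)²) = √625 = 25
|P_3P_4| = √((-7)² + (0)²) = √49 = 7
|P_4P_1| = √((5)² + (12)²) = √169 = 13
Perimeter = 15 + 25 + 7 + 13 = 60.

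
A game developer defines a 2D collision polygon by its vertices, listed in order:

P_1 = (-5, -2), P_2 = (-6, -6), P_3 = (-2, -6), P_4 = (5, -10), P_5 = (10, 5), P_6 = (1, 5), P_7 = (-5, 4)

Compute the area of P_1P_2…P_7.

160.5

Σ = (18) + (24) + (50) + (125) + (45) + (29) + (30) = 321
Area = |Σ|/2 = 160.5.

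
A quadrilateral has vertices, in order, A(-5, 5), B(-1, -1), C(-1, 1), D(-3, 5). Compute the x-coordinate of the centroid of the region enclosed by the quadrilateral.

-8/3

Apply Gauss's area formula. First the cross-terms c_i = x_i·y_{i+1} − x_{i+1}·y_i:
  10, -2, -2, 10  ⇒  2A = 16, A = 8.
Then Σ (x_i + x_{i+1})·c_i = -128, so x̄ = -128 / (6·8) = -8/3.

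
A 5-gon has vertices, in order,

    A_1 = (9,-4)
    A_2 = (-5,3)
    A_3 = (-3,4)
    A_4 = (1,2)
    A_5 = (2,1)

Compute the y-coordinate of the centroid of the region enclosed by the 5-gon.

Apply the shoelace formula. First the cross-terms c_i = x_i·y_{i+1} − x_{i+1}·y_i:
  7, -11, -10, -3, -17  ⇒  2A = -34, A = -17.
Then Σ (y_i + y_{i+1})·c_i = -102, so ȳ = -102 / (6·(-17)) = 1.

1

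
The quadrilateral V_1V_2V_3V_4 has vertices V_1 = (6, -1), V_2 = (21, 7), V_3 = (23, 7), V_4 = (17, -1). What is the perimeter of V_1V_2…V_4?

|V_1V_2| = √((15)² + (8)²) = √289 = 17
|V_2V_3| = √((2)² + (0)²) = √4 = 2
|V_3V_4| = √((-6)² + (-8)²) = √100 = 10
|V_4V_1| = √((-11)² + (0)²) = √121 = 11
Perimeter = 17 + 2 + 10 + 11 = 40.

40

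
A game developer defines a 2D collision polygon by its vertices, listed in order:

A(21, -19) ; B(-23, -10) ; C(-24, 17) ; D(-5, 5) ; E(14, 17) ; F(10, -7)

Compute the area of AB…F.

Apply the surveyor's formula: 2A = Σ (x_i·y_{i+1} − x_{i+1}·y_i), indices taken mod 6.
A→B: (21)(-10) − (-23)(-19) = -647
B→C: (-23)(17) − (-24)(-10) = -631
C→D: (-24)(5) − (-5)(17) = -35
D→E: (-5)(17) − (14)(5) = -155
E→F: (14)(-7) − (10)(17) = -268
F→A: (10)(-19) − (21)(-7) = -43
Σ = -1779
Area = |Σ|/2 = 889.5.

889.5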